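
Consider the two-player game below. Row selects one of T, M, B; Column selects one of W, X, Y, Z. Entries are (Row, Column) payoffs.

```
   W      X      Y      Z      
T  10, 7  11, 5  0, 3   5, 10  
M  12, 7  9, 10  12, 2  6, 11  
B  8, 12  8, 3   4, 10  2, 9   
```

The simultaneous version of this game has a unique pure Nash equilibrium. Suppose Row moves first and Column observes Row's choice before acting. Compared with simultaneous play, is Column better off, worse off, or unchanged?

better off

Backward induction with Row moving first.
- T: BR = Z, leader payoff 5.
- M: BR = Z, leader payoff 6.
- B: BR = W, leader payoff 8.
Among 5, 6, 8, the best is 8 at B. Subgame-perfect outcome: (B, W) with payoffs (8, 12).
Now find the simultaneous Nash equilibrium.
Row's best replies: W→M; X→T; Y→M; Z→M.
Column's best replies: T→Z; M→Z; B→W.
Only (M, Z) has each player best-responding; Nash payoffs (6, 11).
Column earns 12 sequentially versus 11 at the Nash outcome: better off.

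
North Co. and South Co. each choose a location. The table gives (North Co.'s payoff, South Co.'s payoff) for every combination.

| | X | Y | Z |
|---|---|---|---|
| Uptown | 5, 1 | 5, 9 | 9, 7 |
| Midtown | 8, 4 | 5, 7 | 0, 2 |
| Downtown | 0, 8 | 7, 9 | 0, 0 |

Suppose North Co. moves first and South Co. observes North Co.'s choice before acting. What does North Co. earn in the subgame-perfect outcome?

7

Work backward from South Co.'s decision.
- Uptown: BR = Y, leader payoff 5.
- Midtown: BR = Y, leader payoff 5.
- Downtown: BR = Y, leader payoff 7.
Among 5, 5, 7, the best is 7 at Downtown. Subgame-perfect outcome: (Downtown, Y) with payoffs (7, 9).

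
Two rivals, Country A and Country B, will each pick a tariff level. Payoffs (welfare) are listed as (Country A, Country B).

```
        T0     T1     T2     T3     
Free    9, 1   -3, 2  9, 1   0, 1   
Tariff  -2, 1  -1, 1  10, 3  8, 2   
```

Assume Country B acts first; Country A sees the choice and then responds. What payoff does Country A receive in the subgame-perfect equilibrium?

Solve by backward induction (Country B leads).
- T0: Country A compares 9, -2 and picks Free; Country B would get 1.
- T1: Country A compares -3, -1 and picks Tariff; Country B would get 1.
- T2: Country A compares 9, 10 and picks Tariff; Country B would get 3.
- T3: Country A compares 0, 8 and picks Tariff; Country B would get 2.
Country B's induced payoffs are 1, 1, 3, 2, so Country B commits to T2. Subgame-perfect outcome: (Tariff, T2) with payoffs (10, 3).

10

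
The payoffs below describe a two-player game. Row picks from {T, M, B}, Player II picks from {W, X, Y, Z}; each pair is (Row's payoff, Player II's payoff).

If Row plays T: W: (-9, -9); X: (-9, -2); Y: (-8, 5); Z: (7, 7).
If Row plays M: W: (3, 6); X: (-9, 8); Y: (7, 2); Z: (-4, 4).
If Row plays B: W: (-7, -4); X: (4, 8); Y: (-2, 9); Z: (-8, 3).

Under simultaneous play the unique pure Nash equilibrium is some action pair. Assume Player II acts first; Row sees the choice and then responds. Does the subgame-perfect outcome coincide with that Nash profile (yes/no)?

no

Work backward from Row's decision.
- W: BR = M, leader payoff 6.
- X: BR = B, leader payoff 8.
- Y: BR = M, leader payoff 2.
- Z: BR = T, leader payoff 7.
Among 6, 8, 2, 7, the best is 8 at X. Subgame-perfect outcome: (B, X) with payoffs (4, 8).
Now find the simultaneous Nash equilibrium.
Row's best replies: W→M; X→B; Y→M; Z→T.
Player II's best replies: T→Z; M→X; B→Y.
The unique mutual best reply is (T, Z), giving (7, 7).
Sequential outcome (B, X) differs from the Nash profile (T, Z).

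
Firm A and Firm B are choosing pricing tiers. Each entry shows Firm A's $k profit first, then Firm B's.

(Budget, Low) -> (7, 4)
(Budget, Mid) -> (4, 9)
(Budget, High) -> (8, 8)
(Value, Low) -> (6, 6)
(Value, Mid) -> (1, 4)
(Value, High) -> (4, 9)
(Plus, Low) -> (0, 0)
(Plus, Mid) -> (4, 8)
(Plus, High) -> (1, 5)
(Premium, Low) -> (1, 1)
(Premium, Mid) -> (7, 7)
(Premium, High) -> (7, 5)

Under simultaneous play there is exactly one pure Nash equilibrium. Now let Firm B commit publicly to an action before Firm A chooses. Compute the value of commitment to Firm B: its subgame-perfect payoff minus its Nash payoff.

1

Solve by backward induction (Firm B leads).
- Low → Firm A plays Budget (best of 7, 6, 0, 1); Firm B gets 4.
- Mid → Firm A plays Premium (best of 4, 1, 4, 7); Firm B gets 7.
- High → Firm A plays Budget (best of 8, 4, 1, 7); Firm B gets 8.
Among 4, 7, 8, the best is 8 at High. Subgame-perfect outcome: (Budget, High) with payoffs (8, 8).
For the simultaneous game, intersect best replies.
Firm A's best replies: Low→Budget; Mid→Premium; High→Budget.
Firm B's best replies: Budget→Mid; Value→High; Plus→Mid; Premium→Mid.
Only (Premium, Mid) has each player best-responding; Nash payoffs (7, 7).
Firm B's commitment gain: 8 − 7 = 1.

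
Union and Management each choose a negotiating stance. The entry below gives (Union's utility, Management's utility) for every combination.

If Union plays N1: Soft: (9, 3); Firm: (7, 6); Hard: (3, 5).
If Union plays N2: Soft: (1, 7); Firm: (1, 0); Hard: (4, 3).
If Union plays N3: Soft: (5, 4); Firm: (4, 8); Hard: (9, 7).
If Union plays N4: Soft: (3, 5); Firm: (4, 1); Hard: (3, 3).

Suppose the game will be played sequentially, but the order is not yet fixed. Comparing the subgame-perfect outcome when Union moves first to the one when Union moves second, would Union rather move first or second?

If Union leads: Management's best replies are N1→Firm, N2→Soft, N3→Firm, N4→Soft; Union's induced payoffs 7, 1, 4, 3; outcome (N1, Firm), payoffs (7, 6).
If Management leads: Union's best replies are Soft→N1, Firm→N1, Hard→N3; Management's induced payoffs 3, 6, 7; outcome (N3, Hard), payoffs (9, 7).
Union gets 7 moving first and 9 moving second, so Union prefers to move second.

second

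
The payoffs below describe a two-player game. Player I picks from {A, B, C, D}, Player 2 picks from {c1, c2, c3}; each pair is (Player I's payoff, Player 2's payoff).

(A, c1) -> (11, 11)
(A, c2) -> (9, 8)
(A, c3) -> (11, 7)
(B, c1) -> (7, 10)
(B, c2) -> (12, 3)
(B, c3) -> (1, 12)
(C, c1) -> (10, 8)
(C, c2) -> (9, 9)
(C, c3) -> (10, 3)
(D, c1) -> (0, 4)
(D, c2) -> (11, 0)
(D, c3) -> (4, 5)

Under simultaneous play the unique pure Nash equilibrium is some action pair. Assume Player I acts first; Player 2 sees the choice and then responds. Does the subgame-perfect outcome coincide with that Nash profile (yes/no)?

Player 2 best-responds to each possible Player I move:
- A: BR = c1, leader payoff 11.
- B: BR = c3, leader payoff 1.
- C: BR = c2, leader payoff 9.
- D: BR = c3, leader payoff 4.
Player I's induced payoffs are 11, 1, 9, 4, so Player I commits to A. Subgame-perfect outcome: (A, c1) with payoffs (11, 11).
For the simultaneous game, intersect best replies.
Player I's best replies: c1→A; c2→B; c3→A.
Player 2's best replies: A→c1; B→c3; C→c2; D→c3.
The unique mutual best reply is (A, c1), giving (11, 11).
Sequential outcome (A, c1) coincides with the Nash profile (A, c1).

yes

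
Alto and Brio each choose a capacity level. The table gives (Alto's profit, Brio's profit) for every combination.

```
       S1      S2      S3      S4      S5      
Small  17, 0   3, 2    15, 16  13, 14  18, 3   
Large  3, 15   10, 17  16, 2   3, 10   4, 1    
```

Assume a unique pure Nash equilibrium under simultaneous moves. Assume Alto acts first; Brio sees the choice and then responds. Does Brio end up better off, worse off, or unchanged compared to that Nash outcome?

worse off

Backward induction with Alto moving first.
- Small: BR = S3, leader payoff 15.
- Large: BR = S2, leader payoff 10.
Alto's induced payoffs are 15, 10, so Alto commits to Small. Subgame-perfect outcome: (Small, S3) with payoffs (15, 16).
For the simultaneous game, intersect best replies.
Alto's best replies: S1→Small; S2→Large; S3→Large; S4→Small; S5→Small.
Brio's best replies: Small→S3; Large→S2.
The unique mutual best reply is (Large, S2), giving (10, 17).
Brio earns 16 sequentially versus 17 at the Nash outcome: worse off.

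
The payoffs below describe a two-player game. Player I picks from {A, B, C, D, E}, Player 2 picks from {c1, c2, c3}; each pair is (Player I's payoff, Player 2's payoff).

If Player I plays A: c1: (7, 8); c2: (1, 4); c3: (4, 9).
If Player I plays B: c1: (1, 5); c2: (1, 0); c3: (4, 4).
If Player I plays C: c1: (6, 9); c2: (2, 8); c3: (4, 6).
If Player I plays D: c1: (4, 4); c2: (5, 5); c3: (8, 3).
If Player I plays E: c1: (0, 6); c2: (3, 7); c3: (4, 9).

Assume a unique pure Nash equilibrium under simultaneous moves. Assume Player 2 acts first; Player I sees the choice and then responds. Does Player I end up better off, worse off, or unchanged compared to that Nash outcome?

better off

Work backward from Player I's decision.
- c1: BR = A, leader payoff 8.
- c2: BR = D, leader payoff 5.
- c3: BR = D, leader payoff 3.
Among 8, 5, 3, the best is 8 at c1. Subgame-perfect outcome: (A, c1) with payoffs (7, 8).
Now find the simultaneous Nash equilibrium.
Player I's best replies: c1→A; c2→D; c3→D.
Player 2's best replies: A→c3; B→c1; C→c1; D→c2; E→c3.
Only (D, c2) has each player best-responding; Nash payoffs (5, 5).
Player I earns 7 sequentially versus 5 at the Nash outcome: better off.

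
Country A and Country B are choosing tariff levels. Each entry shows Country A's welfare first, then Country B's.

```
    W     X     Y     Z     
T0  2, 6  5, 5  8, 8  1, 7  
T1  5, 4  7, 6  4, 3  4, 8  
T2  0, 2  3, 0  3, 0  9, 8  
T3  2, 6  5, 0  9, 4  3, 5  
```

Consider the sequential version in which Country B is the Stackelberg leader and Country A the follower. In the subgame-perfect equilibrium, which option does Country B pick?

Z

Country A best-responds to each possible Country B move:
- W: Country A compares 2, 5, 0, 2 and picks T1; Country B would get 4.
- X: Country A compares 5, 7, 3, 5 and picks T1; Country B would get 6.
- Y: Country A compares 8, 4, 3, 9 and picks T3; Country B would get 4.
- Z: Country A compares 1, 4, 9, 3 and picks T2; Country B would get 8.
Maximizing over 4, 6, 4, 8, Country B chooses Z. Subgame-perfect outcome: (T2, Z) with payoffs (9, 8).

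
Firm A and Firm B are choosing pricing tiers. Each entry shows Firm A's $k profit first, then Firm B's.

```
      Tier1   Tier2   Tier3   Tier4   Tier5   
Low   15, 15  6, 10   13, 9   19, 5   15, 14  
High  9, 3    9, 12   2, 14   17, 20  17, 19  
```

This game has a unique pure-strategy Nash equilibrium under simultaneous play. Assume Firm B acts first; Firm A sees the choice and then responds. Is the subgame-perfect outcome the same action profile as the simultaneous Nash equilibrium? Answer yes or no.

no

Work backward from Firm A's decision.
- Tier1: Firm A compares 15, 9 and picks Low; Firm B would get 15.
- Tier2: Firm A compares 6, 9 and picks High; Firm B would get 12.
- Tier3: Firm A compares 13, 2 and picks Low; Firm B would get 9.
- Tier4: Firm A compares 19, 17 and picks Low; Firm B would get 5.
- Tier5: Firm A compares 15, 17 and picks High; Firm B would get 19.
Among 15, 12, 9, 5, 19, the best is 19 at Tier5. Subgame-perfect outcome: (High, Tier5) with payoffs (17, 19).
Under simultaneous play:
Firm A's best replies: Tier1→Low; Tier2→High; Tier3→Low; Tier4→Low; Tier5→High.
Firm B's best replies: Low→Tier1; High→Tier4.
The unique mutual best reply is (Low, Tier1), giving (15, 15).
Sequential outcome (High, Tier5) differs from the Nash profile (Low, Tier1).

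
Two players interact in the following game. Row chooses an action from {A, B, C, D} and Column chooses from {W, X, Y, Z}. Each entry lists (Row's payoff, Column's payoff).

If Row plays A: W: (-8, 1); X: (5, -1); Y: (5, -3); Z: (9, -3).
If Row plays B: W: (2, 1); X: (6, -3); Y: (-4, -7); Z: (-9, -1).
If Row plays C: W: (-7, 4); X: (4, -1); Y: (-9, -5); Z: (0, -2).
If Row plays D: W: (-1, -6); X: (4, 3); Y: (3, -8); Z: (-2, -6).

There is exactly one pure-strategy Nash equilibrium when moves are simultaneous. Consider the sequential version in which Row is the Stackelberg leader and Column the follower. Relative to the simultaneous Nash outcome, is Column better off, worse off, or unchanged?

Work backward from Column's decision.
- A: BR = W, leader payoff -8.
- B: BR = W, leader payoff 2.
- C: BR = W, leader payoff -7.
- D: BR = X, leader payoff 4.
Row's induced payoffs are -8, 2, -7, 4, so Row commits to D. Subgame-perfect outcome: (D, X) with payoffs (4, 3).
Under simultaneous play:
Row's best replies: W→B; X→B; Y→A; Z→A.
Column's best replies: A→W; B→W; C→W; D→X.
Only (B, W) has each player best-responding; Nash payoffs (2, 1).
Column earns 3 sequentially versus 1 at the Nash outcome: better off.

better off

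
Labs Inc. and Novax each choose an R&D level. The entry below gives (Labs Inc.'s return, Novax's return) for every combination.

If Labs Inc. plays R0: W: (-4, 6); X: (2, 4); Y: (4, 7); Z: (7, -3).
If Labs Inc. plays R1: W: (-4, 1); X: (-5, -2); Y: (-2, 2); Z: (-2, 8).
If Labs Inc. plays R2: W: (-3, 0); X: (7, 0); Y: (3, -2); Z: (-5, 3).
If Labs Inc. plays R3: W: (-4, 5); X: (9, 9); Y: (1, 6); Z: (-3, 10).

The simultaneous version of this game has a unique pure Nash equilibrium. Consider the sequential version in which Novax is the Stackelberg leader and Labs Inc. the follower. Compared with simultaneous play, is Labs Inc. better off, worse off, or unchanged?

better off

Work backward from Labs Inc.'s decision.
- W → Labs Inc. plays R2 (best of -4, -4, -3, -4); Novax gets 0.
- X → Labs Inc. plays R3 (best of 2, -5, 7, 9); Novax gets 9.
- Y → Labs Inc. plays R0 (best of 4, -2, 3, 1); Novax gets 7.
- Z → Labs Inc. plays R0 (best of 7, -2, -5, -3); Novax gets -3.
Among 0, 9, 7, -3, the best is 9 at X. Subgame-perfect outcome: (R3, X) with payoffs (9, 9).
For the simultaneous game, intersect best replies.
Labs Inc.'s best replies: W→R2; X→R3; Y→R0; Z→R0.
Novax's best replies: R0→Y; R1→Z; R2→Z; R3→Z.
The unique mutual best reply is (R0, Y), giving (4, 7).
Labs Inc. earns 9 sequentially versus 4 at the Nash outcome: better off.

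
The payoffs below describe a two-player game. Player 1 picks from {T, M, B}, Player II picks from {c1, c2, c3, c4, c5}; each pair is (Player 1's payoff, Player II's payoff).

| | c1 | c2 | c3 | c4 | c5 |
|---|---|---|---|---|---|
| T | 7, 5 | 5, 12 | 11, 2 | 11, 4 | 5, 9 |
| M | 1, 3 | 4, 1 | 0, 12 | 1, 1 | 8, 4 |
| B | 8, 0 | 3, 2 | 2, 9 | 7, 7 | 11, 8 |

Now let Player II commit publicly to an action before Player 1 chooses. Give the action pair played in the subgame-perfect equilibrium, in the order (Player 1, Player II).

(T, c2)

Player 1 best-responds to each possible Player II move:
- c1 → Player 1 plays B (best of 7, 1, 8); Player II gets 0.
- c2 → Player 1 plays T (best of 5, 4, 3); Player II gets 12.
- c3 → Player 1 plays T (best of 11, 0, 2); Player II gets 2.
- c4 → Player 1 plays T (best of 11, 1, 7); Player II gets 4.
- c5 → Player 1 plays B (best of 5, 8, 11); Player II gets 8.
Maximizing over 0, 12, 2, 4, 8, Player II chooses c2. Subgame-perfect outcome: (T, c2) with payoffs (5, 12).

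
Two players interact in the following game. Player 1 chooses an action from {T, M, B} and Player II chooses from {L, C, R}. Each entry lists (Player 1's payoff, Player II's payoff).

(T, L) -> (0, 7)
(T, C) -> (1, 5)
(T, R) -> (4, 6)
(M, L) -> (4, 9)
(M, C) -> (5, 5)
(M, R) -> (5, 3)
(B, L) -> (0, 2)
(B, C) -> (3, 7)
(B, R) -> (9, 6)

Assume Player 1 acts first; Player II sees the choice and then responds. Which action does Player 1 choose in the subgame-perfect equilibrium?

Work backward from Player II's decision.
- T: Player II compares 7, 5, 6 and picks L; Player 1 would get 0.
- M: Player II compares 9, 5, 3 and picks L; Player 1 would get 4.
- B: Player II compares 2, 7, 6 and picks C; Player 1 would get 3.
Maximizing over 0, 4, 3, Player 1 chooses M. Subgame-perfect outcome: (M, L) with payoffs (4, 9).

M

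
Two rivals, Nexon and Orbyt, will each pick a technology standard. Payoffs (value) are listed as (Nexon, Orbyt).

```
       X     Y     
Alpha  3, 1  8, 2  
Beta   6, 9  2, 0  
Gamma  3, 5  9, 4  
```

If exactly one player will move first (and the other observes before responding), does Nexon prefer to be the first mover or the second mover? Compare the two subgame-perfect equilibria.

If Nexon leads: Orbyt's best replies are Alpha→Y, Beta→X, Gamma→X; Nexon's induced payoffs 8, 6, 3; outcome (Alpha, Y), payoffs (8, 2).
If Orbyt leads: Nexon's best replies are X→Beta, Y→Gamma; Orbyt's induced payoffs 9, 4; outcome (Beta, X), payoffs (6, 9).
Nexon gets 8 moving first and 6 moving second, so Nexon prefers to move first.

first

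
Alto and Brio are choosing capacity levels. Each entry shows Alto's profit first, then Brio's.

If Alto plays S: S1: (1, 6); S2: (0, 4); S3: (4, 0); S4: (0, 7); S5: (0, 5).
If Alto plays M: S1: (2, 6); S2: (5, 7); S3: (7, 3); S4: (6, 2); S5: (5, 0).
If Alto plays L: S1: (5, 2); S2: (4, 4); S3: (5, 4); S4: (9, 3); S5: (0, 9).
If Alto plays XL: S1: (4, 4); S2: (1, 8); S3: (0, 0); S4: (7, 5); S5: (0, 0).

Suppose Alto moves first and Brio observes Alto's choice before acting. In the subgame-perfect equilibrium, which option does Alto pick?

Work backward from Brio's decision.
- S: BR = S4, leader payoff 0.
- M: BR = S2, leader payoff 5.
- L: BR = S5, leader payoff 0.
- XL: BR = S2, leader payoff 1.
Alto's induced payoffs are 0, 5, 0, 1, so Alto commits to M. Subgame-perfect outcome: (M, S2) with payoffs (5, 7).

M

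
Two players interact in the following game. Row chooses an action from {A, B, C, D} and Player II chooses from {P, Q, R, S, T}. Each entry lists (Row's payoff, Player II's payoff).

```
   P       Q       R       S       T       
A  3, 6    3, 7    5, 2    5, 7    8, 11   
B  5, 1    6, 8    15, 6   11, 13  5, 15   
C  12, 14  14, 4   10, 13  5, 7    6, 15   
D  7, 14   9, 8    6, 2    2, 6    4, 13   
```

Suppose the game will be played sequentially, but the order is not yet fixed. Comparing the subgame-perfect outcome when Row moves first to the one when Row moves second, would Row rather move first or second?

second

If Row leads: Player II's best replies are A→T, B→T, C→T, D→P; Row's induced payoffs 8, 5, 6, 7; outcome (A, T), payoffs (8, 11).
If Player II leads: Row's best replies are P→C, Q→C, R→B, S→B, T→A; Player II's induced payoffs 14, 4, 6, 13, 11; outcome (C, P), payoffs (12, 14).
Row gets 8 moving first and 12 moving second, so Row prefers to move second.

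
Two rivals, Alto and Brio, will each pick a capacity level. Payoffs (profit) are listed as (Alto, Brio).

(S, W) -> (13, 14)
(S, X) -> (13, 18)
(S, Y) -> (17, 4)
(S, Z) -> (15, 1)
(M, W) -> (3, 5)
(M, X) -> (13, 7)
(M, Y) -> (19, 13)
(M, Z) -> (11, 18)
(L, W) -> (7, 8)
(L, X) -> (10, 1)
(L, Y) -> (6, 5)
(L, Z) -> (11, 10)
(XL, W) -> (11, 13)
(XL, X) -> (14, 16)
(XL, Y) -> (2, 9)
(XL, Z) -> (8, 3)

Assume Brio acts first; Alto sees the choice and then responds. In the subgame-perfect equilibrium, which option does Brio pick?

Work backward from Alto's decision.
- W → Alto plays S (best of 13, 3, 7, 11); Brio gets 14.
- X → Alto plays XL (best of 13, 13, 10, 14); Brio gets 16.
- Y → Alto plays M (best of 17, 19, 6, 2); Brio gets 13.
- Z → Alto plays S (best of 15, 11, 11, 8); Brio gets 1.
Brio's induced payoffs are 14, 16, 13, 1, so Brio commits to X. Subgame-perfect outcome: (XL, X) with payoffs (14, 16).

X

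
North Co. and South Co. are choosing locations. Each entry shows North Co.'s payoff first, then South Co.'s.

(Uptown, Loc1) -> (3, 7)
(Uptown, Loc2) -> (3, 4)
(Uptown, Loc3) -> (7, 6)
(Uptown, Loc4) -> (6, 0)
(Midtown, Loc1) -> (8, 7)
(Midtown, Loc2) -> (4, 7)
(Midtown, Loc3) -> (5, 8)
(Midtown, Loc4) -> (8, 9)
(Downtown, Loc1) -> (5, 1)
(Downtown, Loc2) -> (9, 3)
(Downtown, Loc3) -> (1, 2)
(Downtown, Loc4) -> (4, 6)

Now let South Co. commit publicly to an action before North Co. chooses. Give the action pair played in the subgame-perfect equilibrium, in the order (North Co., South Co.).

North Co. best-responds to each possible South Co. move:
- Loc1: BR = Midtown, leader payoff 7.
- Loc2: BR = Downtown, leader payoff 3.
- Loc3: BR = Uptown, leader payoff 6.
- Loc4: BR = Midtown, leader payoff 9.
Among 7, 3, 6, 9, the best is 9 at Loc4. Subgame-perfect outcome: (Midtown, Loc4) with payoffs (8, 9).

(Midtown, Loc4)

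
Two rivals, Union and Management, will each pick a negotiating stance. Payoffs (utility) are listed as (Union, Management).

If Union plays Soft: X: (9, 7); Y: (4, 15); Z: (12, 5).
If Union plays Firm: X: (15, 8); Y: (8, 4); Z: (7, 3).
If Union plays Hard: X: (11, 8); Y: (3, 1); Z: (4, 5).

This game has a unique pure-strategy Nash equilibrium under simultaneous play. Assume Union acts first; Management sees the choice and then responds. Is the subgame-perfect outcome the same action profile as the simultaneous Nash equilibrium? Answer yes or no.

yes

Backward induction with Union moving first.
- Soft: BR = Y, leader payoff 4.
- Firm: BR = X, leader payoff 15.
- Hard: BR = X, leader payoff 11.
Union's induced payoffs are 4, 15, 11, so Union commits to Firm. Subgame-perfect outcome: (Firm, X) with payoffs (15, 8).
Under simultaneous play:
Union's best replies: X→Firm; Y→Firm; Z→Soft.
Management's best replies: Soft→Y; Firm→X; Hard→X.
The unique mutual best reply is (Firm, X), giving (15, 8).
Sequential outcome (Firm, X) coincides with the Nash profile (Firm, X).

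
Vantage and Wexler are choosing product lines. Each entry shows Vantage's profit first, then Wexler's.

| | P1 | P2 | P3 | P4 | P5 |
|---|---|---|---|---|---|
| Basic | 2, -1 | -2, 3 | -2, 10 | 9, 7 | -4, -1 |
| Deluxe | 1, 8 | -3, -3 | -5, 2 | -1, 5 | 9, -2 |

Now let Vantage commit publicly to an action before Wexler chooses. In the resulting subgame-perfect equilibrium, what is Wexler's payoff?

8

Backward induction with Vantage moving first.
- Basic: BR = P3, leader payoff -2.
- Deluxe: BR = P1, leader payoff 1.
Maximizing over -2, 1, Vantage chooses Deluxe. Subgame-perfect outcome: (Deluxe, P1) with payoffs (1, 8).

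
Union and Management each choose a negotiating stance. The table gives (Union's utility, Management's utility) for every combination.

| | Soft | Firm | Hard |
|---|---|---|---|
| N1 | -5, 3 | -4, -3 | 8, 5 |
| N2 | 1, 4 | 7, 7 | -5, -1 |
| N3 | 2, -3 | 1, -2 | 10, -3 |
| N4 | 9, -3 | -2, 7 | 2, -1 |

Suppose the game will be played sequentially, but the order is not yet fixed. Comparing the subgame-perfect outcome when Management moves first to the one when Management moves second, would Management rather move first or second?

first

If Union leads: Management's best replies are N1→Hard, N2→Firm, N3→Firm, N4→Firm; Union's induced payoffs 8, 7, 1, -2; outcome (N1, Hard), payoffs (8, 5).
If Management leads: Union's best replies are Soft→N4, Firm→N2, Hard→N3; Management's induced payoffs -3, 7, -3; outcome (N2, Firm), payoffs (7, 7).
Management gets 7 moving first and 5 moving second, so Management prefers to move first.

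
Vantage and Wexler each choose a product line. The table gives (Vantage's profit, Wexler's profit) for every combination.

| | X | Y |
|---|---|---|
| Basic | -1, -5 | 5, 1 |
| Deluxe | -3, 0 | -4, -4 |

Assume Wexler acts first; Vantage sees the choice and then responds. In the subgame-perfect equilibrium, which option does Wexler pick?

Y

Backward induction with Wexler moving first.
- X: Vantage compares -1, -3 and picks Basic; Wexler would get -5.
- Y: Vantage compares 5, -4 and picks Basic; Wexler would get 1.
Wexler's induced payoffs are -5, 1, so Wexler commits to Y. Subgame-perfect outcome: (Basic, Y) with payoffs (5, 1).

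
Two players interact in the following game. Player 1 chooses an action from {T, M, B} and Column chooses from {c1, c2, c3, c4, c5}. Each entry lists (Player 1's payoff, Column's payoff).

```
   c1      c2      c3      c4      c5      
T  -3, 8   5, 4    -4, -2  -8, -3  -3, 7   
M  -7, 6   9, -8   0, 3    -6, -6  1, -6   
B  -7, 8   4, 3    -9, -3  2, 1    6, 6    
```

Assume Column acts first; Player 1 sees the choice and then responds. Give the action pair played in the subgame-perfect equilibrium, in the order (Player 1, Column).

Solve by backward induction (Column leads).
- c1 → Player 1 plays T (best of -3, -7, -7); Column gets 8.
- c2 → Player 1 plays M (best of 5, 9, 4); Column gets -8.
- c3 → Player 1 plays M (best of -4, 0, -9); Column gets 3.
- c4 → Player 1 plays B (best of -8, -6, 2); Column gets 1.
- c5 → Player 1 plays B (best of -3, 1, 6); Column gets 6.
Maximizing over 8, -8, 3, 1, 6, Column chooses c1. Subgame-perfect outcome: (T, c1) with payoffs (-3, 8).

(T, c1)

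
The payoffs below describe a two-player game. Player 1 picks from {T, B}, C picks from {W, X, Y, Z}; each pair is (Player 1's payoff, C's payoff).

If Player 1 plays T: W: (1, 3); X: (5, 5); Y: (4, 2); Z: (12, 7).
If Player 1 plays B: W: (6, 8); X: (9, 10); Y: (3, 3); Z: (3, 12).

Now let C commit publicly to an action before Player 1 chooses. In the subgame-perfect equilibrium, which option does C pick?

Backward induction with C moving first.
- W: Player 1 compares 1, 6 and picks B; C would get 8.
- X: Player 1 compares 5, 9 and picks B; C would get 10.
- Y: Player 1 compares 4, 3 and picks T; C would get 2.
- Z: Player 1 compares 12, 3 and picks T; C would get 7.
Among 8, 10, 2, 7, the best is 10 at X. Subgame-perfect outcome: (B, X) with payoffs (9, 10).

X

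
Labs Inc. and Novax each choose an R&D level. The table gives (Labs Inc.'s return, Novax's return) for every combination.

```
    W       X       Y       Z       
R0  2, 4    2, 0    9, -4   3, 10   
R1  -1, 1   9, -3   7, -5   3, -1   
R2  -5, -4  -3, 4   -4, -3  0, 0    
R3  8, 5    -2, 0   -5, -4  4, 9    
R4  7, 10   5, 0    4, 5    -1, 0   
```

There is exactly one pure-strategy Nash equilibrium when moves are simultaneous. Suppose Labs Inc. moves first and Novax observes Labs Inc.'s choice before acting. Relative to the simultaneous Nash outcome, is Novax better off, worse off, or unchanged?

better off

Solve by backward induction (Labs Inc. leads).
- R0: BR = Z, leader payoff 3.
- R1: BR = W, leader payoff -1.
- R2: BR = X, leader payoff -3.
- R3: BR = Z, leader payoff 4.
- R4: BR = W, leader payoff 7.
Labs Inc.'s induced payoffs are 3, -1, -3, 4, 7, so Labs Inc. commits to R4. Subgame-perfect outcome: (R4, W) with payoffs (7, 10).
For the simultaneous game, intersect best replies.
Labs Inc.'s best replies: W→R3; X→R1; Y→R0; Z→R3.
Novax's best replies: R0→Z; R1→W; R2→X; R3→Z; R4→W.
Only (R3, Z) has each player best-responding; Nash payoffs (4, 9).
Novax earns 10 sequentially versus 9 at the Nash outcome: better off.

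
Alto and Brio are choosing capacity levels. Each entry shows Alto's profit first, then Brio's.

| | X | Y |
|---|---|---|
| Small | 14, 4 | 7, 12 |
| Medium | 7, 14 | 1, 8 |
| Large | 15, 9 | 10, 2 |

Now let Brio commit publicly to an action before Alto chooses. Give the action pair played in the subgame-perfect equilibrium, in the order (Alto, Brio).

(Large, X)

Work backward from Alto's decision.
- X: BR = Large, leader payoff 9.
- Y: BR = Large, leader payoff 2.
Maximizing over 9, 2, Brio chooses X. Subgame-perfect outcome: (Large, X) with payoffs (15, 9).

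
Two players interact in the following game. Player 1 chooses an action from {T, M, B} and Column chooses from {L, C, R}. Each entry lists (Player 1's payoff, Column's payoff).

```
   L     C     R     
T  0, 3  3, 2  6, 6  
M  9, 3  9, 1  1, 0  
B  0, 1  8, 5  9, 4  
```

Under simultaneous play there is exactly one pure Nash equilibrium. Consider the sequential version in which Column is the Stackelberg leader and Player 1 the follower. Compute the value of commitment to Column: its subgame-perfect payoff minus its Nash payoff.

Backward induction with Column moving first.
- L → Player 1 plays M (best of 0, 9, 0); Column gets 3.
- C → Player 1 plays M (best of 3, 9, 8); Column gets 1.
- R → Player 1 plays B (best of 6, 1, 9); Column gets 4.
Among 3, 1, 4, the best is 4 at R. Subgame-perfect outcome: (B, R) with payoffs (9, 4).
Now find the simultaneous Nash equilibrium.
Player 1's best replies: L→M; C→M; R→B.
Column's best replies: T→R; M→L; B→C.
The unique mutual best reply is (M, L), giving (9, 3).
Column's commitment gain: 4 − 3 = 1.

1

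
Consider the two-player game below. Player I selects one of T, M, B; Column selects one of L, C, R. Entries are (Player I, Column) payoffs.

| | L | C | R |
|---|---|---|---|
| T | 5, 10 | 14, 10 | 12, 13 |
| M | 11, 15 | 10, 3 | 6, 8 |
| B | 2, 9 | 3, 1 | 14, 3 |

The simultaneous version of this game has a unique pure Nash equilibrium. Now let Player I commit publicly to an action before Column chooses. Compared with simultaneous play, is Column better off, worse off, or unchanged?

Column best-responds to each possible Player I move:
- T → Column plays R (best of 10, 10, 13); Player I gets 12.
- M → Column plays L (best of 15, 3, 8); Player I gets 11.
- B → Column plays L (best of 9, 1, 3); Player I gets 2.
Maximizing over 12, 11, 2, Player I chooses T. Subgame-perfect outcome: (T, R) with payoffs (12, 13).
Under simultaneous play:
Player I's best replies: L→M; C→T; R→B.
Column's best replies: T→R; M→L; B→L.
The unique mutual best reply is (M, L), giving (11, 15).
Column earns 13 sequentially versus 15 at the Nash outcome: worse off.

worse off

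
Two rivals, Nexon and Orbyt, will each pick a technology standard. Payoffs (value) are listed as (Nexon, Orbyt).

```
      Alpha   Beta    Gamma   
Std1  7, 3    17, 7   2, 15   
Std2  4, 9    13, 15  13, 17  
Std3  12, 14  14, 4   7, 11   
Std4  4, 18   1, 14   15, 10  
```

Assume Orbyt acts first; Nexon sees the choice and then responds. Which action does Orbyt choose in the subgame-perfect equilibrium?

Alpha

Solve by backward induction (Orbyt leads).
- Alpha: BR = Std3, leader payoff 14.
- Beta: BR = Std1, leader payoff 7.
- Gamma: BR = Std4, leader payoff 10.
Among 14, 7, 10, the best is 14 at Alpha. Subgame-perfect outcome: (Std3, Alpha) with payoffs (12, 14).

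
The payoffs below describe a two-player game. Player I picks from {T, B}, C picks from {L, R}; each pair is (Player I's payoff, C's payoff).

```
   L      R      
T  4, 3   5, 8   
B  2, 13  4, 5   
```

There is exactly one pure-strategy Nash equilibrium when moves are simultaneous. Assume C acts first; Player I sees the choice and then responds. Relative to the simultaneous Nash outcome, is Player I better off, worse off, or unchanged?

unchanged

Work backward from Player I's decision.
- L: Player I compares 4, 2 and picks T; C would get 3.
- R: Player I compares 5, 4 and picks T; C would get 8.
C's induced payoffs are 3, 8, so C commits to R. Subgame-perfect outcome: (T, R) with payoffs (5, 8).
Now find the simultaneous Nash equilibrium.
Player I's best replies: L→T; R→T.
C's best replies: T→R; B→L.
Only (T, R) has each player best-responding; Nash payoffs (5, 8).
Player I earns 5 sequentially versus 5 at the Nash outcome: unchanged.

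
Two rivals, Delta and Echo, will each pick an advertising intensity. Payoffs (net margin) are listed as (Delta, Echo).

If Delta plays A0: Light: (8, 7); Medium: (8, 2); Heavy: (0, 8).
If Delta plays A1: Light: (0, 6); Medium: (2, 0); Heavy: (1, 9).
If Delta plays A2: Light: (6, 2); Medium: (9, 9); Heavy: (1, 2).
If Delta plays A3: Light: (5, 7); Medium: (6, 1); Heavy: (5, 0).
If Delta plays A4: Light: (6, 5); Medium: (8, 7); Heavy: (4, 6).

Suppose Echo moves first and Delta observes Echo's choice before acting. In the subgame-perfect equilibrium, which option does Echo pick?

Medium

Work backward from Delta's decision.
- Light → Delta plays A0 (best of 8, 0, 6, 5, 6); Echo gets 7.
- Medium → Delta plays A2 (best of 8, 2, 9, 6, 8); Echo gets 9.
- Heavy → Delta plays A3 (best of 0, 1, 1, 5, 4); Echo gets 0.
Among 7, 9, 0, the best is 9 at Medium. Subgame-perfect outcome: (A2, Medium) with payoffs (9, 9).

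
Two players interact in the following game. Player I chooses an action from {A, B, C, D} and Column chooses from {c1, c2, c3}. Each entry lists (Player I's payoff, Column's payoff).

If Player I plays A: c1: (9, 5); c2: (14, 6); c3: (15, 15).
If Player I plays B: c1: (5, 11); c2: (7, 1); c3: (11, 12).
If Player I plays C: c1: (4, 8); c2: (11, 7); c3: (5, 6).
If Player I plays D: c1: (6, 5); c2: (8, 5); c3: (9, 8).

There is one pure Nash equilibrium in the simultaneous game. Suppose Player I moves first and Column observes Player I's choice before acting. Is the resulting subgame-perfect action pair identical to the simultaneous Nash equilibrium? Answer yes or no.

yes

Work backward from Column's decision.
- A → Column plays c3 (best of 5, 6, 15); Player I gets 15.
- B → Column plays c3 (best of 11, 1, 12); Player I gets 11.
- C → Column plays c1 (best of 8, 7, 6); Player I gets 4.
- D → Column plays c3 (best of 5, 5, 8); Player I gets 9.
Player I's induced payoffs are 15, 11, 4, 9, so Player I commits to A. Subgame-perfect outcome: (A, c3) with payoffs (15, 15).
For the simultaneous game, intersect best replies.
Player I's best replies: c1→A; c2→A; c3→A.
Column's best replies: A→c3; B→c3; C→c1; D→c3.
The unique mutual best reply is (A, c3), giving (15, 15).
Sequential outcome (A, c3) coincides with the Nash profile (A, c3).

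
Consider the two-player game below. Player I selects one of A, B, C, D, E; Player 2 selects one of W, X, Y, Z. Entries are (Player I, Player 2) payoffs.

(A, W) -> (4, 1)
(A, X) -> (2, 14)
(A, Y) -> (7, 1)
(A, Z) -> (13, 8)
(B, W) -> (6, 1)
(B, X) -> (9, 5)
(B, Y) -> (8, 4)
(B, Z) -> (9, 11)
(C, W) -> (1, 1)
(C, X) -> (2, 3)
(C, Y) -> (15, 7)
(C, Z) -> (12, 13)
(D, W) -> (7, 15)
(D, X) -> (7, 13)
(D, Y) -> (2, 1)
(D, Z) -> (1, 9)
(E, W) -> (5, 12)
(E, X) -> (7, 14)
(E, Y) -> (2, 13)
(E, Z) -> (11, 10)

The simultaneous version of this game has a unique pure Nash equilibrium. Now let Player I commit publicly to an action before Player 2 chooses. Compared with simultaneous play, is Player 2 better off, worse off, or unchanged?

worse off

Solve by backward induction (Player I leads).
- A: Player 2 compares 1, 14, 1, 8 and picks X; Player I would get 2.
- B: Player 2 compares 1, 5, 4, 11 and picks Z; Player I would get 9.
- C: Player 2 compares 1, 3, 7, 13 and picks Z; Player I would get 12.
- D: Player 2 compares 15, 13, 1, 9 and picks W; Player I would get 7.
- E: Player 2 compares 12, 14, 13, 10 and picks X; Player I would get 7.
Player I's induced payoffs are 2, 9, 12, 7, 7, so Player I commits to C. Subgame-perfect outcome: (C, Z) with payoffs (12, 13).
Now find the simultaneous Nash equilibrium.
Player I's best replies: W→D; X→B; Y→C; Z→A.
Player 2's best replies: A→X; B→Z; C→Z; D→W; E→X.
Only (D, W) has each player best-responding; Nash payoffs (7, 15).
Player 2 earns 13 sequentially versus 15 at the Nash outcome: worse off.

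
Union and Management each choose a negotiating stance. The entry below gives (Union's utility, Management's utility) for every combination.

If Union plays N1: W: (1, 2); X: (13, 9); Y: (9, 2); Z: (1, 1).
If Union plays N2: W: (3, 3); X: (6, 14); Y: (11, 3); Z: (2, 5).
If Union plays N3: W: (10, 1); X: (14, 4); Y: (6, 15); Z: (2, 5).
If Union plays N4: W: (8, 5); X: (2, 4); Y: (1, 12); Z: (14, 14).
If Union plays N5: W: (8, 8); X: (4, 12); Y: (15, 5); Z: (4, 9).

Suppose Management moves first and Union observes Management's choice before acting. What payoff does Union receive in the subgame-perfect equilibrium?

Backward induction with Management moving first.
- W → Union plays N3 (best of 1, 3, 10, 8, 8); Management gets 1.
- X → Union plays N3 (best of 13, 6, 14, 2, 4); Management gets 4.
- Y → Union plays N5 (best of 9, 11, 6, 1, 15); Management gets 5.
- Z → Union plays N4 (best of 1, 2, 2, 14, 4); Management gets 14.
Maximizing over 1, 4, 5, 14, Management chooses Z. Subgame-perfect outcome: (N4, Z) with payoffs (14, 14).

14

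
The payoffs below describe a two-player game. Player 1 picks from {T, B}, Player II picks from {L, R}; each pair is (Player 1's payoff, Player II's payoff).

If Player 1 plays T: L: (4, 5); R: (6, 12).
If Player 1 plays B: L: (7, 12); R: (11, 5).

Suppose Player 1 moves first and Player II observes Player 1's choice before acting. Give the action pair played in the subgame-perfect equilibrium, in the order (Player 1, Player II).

(B, L)

Backward induction with Player 1 moving first.
- T: BR = R, leader payoff 6.
- B: BR = L, leader payoff 7.
Maximizing over 6, 7, Player 1 chooses B. Subgame-perfect outcome: (B, L) with payoffs (7, 12).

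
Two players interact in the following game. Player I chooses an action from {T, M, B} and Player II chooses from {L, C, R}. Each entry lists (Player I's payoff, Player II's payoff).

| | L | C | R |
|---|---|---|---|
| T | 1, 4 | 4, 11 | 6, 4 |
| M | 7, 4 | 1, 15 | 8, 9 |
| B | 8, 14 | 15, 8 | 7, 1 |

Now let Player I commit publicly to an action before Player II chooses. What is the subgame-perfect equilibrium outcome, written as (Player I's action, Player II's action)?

(B, L)

Solve by backward induction (Player I leads).
- T: BR = C, leader payoff 4.
- M: BR = C, leader payoff 1.
- B: BR = L, leader payoff 8.
Player I's induced payoffs are 4, 1, 8, so Player I commits to B. Subgame-perfect outcome: (B, L) with payoffs (8, 14).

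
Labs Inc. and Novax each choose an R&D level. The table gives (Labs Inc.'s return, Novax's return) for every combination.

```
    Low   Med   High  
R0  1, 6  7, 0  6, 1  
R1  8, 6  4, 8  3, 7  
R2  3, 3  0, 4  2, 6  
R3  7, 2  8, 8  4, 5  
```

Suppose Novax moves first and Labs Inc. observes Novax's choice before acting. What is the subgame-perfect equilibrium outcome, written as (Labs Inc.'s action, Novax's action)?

Labs Inc. best-responds to each possible Novax move:
- Low: BR = R1, leader payoff 6.
- Med: BR = R3, leader payoff 8.
- High: BR = R0, leader payoff 1.
Novax's induced payoffs are 6, 8, 1, so Novax commits to Med. Subgame-perfect outcome: (R3, Med) with payoffs (8, 8).

(R3, Med)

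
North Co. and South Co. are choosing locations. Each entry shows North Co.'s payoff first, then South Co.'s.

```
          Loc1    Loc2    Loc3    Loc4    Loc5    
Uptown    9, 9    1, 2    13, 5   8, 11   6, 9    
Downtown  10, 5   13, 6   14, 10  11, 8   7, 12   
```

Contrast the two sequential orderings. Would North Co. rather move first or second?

first

If North Co. leads: South Co.'s best replies are Uptown→Loc4, Downtown→Loc5; North Co.'s induced payoffs 8, 7; outcome (Uptown, Loc4), payoffs (8, 11).
If South Co. leads: North Co.'s best replies are Loc1→Downtown, Loc2→Downtown, Loc3→Downtown, Loc4→Downtown, Loc5→Downtown; South Co.'s induced payoffs 5, 6, 10, 8, 12; outcome (Downtown, Loc5), payoffs (7, 12).
North Co. gets 8 moving first and 7 moving second, so North Co. prefers to move first.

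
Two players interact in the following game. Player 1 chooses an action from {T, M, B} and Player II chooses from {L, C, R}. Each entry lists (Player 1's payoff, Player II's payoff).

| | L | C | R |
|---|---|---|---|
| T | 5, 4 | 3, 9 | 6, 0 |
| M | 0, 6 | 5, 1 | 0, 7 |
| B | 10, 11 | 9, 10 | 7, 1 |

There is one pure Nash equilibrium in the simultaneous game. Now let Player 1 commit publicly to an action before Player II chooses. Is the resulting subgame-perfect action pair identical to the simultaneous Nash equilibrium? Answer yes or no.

yes

Solve by backward induction (Player 1 leads).
- T → Player II plays C (best of 4, 9, 0); Player 1 gets 3.
- M → Player II plays R (best of 6, 1, 7); Player 1 gets 0.
- B → Player II plays L (best of 11, 10, 1); Player 1 gets 10.
Among 3, 0, 10, the best is 10 at B. Subgame-perfect outcome: (B, L) with payoffs (10, 11).
For the simultaneous game, intersect best replies.
Player 1's best replies: L→B; C→B; R→B.
Player II's best replies: T→C; M→R; B→L.
Only (B, L) has each player best-responding; Nash payoffs (10, 11).
Sequential outcome (B, L) coincides with the Nash profile (B, L).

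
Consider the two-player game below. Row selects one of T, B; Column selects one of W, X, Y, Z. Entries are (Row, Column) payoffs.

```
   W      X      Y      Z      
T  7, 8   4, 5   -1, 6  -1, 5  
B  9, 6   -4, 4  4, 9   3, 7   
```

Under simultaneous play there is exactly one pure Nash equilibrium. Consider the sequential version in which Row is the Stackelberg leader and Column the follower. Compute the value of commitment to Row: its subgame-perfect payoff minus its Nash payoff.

Work backward from Column's decision.
- T: BR = W, leader payoff 7.
- B: BR = Y, leader payoff 4.
Row's induced payoffs are 7, 4, so Row commits to T. Subgame-perfect outcome: (T, W) with payoffs (7, 8).
For the simultaneous game, intersect best replies.
Row's best replies: W→B; X→T; Y→B; Z→B.
Column's best replies: T→W; B→Y.
The unique mutual best reply is (B, Y), giving (4, 9).
Row's commitment gain: 7 − 4 = 3.

3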